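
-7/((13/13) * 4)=-7/4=-1.75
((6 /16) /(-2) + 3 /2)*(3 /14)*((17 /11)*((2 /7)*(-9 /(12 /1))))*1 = -459 /4928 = -0.09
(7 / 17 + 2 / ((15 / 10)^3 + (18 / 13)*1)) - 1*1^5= -1414 / 8415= -0.17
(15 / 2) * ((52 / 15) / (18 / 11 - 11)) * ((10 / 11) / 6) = -130 / 309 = -0.42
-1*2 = -2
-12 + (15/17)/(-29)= -5931/493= -12.03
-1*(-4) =4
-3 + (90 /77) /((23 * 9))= -5303 /1771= -2.99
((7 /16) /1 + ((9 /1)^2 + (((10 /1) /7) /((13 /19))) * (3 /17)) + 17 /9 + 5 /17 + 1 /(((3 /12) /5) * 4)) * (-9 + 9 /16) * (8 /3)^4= -1585911440 /41769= -37968.62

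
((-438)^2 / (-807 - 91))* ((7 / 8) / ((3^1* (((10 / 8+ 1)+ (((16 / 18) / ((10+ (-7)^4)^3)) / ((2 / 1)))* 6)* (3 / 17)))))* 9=-14115593905125111 / 9994309973393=-1412.36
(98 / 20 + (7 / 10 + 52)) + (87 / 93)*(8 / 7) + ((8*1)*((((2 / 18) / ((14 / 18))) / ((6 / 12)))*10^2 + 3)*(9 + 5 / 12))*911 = 7052815898 / 3255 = 2166763.72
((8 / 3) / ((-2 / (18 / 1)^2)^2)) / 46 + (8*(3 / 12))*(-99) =30438 / 23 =1323.39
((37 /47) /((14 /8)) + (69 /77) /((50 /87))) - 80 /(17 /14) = -196483803 /3076150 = -63.87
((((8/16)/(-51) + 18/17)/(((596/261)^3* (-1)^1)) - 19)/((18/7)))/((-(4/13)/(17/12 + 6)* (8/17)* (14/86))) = 6835686994770595/2926661566464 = 2335.66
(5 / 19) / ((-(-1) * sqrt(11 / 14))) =5 * sqrt(154) / 209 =0.30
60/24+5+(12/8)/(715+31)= 11193/1492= 7.50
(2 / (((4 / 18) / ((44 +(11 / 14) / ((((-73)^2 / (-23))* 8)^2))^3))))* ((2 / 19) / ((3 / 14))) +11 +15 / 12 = 221583882061411764689084925049708211 / 588356179343715953207950180352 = 376615.20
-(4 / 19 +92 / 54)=-982 / 513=-1.91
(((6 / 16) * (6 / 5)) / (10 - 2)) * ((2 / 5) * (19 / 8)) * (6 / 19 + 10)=441 / 800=0.55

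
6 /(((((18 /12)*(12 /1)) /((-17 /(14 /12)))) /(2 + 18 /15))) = -544 /35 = -15.54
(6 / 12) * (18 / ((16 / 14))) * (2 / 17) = 63 / 68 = 0.93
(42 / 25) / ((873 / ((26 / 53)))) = 364 / 385575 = 0.00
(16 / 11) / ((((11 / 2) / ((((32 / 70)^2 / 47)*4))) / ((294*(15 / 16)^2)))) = 6912 / 5687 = 1.22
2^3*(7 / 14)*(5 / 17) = 20 / 17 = 1.18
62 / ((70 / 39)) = 1209 / 35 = 34.54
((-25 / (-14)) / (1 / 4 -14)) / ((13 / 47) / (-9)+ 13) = -2115 / 211211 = -0.01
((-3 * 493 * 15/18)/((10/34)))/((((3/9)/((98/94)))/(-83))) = 102256581/94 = 1087835.97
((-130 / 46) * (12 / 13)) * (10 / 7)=-600 / 161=-3.73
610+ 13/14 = 8553/14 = 610.93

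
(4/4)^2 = 1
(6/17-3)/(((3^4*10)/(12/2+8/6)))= -11/459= -0.02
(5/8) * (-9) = -45/8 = -5.62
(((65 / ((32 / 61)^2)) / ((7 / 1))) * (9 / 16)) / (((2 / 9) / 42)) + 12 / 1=58969803 / 16384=3599.23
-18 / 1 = -18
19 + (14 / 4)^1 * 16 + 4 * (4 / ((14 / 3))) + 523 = 4210 / 7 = 601.43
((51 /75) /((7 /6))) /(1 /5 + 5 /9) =27 /35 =0.77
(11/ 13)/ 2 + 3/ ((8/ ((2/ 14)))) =347/ 728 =0.48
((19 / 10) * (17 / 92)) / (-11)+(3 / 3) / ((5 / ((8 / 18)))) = 0.06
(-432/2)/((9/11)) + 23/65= -17137/65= -263.65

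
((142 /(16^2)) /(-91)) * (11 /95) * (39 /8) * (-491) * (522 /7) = 125.98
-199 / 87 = -2.29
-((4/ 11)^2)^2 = -256/ 14641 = -0.02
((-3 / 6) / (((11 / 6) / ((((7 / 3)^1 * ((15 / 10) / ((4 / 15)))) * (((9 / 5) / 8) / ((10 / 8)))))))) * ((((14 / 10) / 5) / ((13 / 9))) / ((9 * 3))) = -1323 / 286000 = -0.00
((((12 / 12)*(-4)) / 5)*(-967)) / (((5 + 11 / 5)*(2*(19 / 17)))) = 16439 / 342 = 48.07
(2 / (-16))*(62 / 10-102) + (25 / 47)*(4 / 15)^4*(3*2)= 3043351 / 253800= 11.99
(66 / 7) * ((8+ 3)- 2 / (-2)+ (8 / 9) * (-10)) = 88 / 3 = 29.33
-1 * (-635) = 635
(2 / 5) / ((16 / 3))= 3 / 40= 0.08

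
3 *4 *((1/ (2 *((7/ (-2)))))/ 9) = -4/ 21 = -0.19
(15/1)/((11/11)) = 15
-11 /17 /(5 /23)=-253 /85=-2.98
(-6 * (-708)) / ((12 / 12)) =4248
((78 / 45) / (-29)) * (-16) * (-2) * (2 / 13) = -128 / 435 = -0.29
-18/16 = -9/8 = -1.12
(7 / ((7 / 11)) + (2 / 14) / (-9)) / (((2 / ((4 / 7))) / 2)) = 2768 / 441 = 6.28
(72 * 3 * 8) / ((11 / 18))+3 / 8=248865 / 88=2828.01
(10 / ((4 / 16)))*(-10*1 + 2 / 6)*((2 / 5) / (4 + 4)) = -58 / 3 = -19.33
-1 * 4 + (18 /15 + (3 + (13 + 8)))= 106 /5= 21.20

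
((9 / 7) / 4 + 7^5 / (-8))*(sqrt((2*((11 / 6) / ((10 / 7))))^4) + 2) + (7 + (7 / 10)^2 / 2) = -908804851 / 50400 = -18031.84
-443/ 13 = -34.08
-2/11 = -0.18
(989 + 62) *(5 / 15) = 1051 / 3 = 350.33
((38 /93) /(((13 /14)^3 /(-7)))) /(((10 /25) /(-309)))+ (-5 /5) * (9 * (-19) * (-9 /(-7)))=1420468633 /476749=2979.49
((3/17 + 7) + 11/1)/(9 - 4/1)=309/85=3.64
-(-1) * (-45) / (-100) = 9 / 20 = 0.45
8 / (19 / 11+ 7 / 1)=11 / 12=0.92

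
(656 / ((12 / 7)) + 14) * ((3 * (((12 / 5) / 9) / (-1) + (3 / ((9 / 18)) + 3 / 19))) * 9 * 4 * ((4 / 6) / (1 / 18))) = 57542688 / 19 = 3028562.53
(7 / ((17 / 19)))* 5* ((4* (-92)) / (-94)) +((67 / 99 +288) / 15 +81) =300646936 / 1186515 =253.39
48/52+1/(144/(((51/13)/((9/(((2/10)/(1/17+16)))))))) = 7076449/7665840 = 0.92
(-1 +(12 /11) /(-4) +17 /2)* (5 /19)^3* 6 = 59625 /75449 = 0.79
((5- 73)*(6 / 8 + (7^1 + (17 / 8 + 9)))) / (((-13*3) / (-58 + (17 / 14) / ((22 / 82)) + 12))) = -5465143 / 4004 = -1364.92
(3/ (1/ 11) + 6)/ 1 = 39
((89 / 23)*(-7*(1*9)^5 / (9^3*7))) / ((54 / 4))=-534 / 23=-23.22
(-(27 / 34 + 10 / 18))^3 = -70444997 / 28652616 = -2.46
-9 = -9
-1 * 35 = -35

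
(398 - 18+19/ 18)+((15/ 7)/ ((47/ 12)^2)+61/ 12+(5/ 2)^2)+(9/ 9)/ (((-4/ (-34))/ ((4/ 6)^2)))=36768511/ 92778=396.31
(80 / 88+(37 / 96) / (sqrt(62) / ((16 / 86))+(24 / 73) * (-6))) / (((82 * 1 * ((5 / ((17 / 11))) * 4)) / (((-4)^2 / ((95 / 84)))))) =1008934241 * sqrt(62) / 65293509000775+8708858257008 / 718228599008525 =0.01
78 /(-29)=-78 /29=-2.69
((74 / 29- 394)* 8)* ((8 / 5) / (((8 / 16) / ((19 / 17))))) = -11200.03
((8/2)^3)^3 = 262144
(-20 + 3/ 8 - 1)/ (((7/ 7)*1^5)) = -165/ 8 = -20.62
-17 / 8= -2.12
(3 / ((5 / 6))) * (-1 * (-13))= 234 / 5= 46.80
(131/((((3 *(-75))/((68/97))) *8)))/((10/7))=-15589/436500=-0.04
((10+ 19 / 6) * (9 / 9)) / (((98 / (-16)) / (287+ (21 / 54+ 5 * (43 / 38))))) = -15835076 / 25137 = -629.95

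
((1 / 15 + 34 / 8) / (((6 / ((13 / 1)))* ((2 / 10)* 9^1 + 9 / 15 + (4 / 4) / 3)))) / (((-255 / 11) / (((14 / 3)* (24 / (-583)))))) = 47138 / 1662345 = 0.03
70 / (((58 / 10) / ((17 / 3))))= 5950 / 87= 68.39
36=36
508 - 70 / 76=19269 / 38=507.08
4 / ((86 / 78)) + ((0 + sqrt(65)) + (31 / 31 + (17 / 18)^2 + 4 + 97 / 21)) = 22.20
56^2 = 3136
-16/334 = -8/167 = -0.05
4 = 4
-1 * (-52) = 52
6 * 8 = 48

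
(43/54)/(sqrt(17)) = 43*sqrt(17)/918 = 0.19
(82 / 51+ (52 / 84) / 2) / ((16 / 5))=6845 / 11424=0.60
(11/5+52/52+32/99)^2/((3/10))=6083072/147015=41.38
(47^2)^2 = 4879681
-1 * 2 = -2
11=11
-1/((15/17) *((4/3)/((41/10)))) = -697/200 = -3.48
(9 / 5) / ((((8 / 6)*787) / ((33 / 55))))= 81 / 78700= 0.00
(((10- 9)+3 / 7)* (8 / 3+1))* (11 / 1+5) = 1760 / 21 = 83.81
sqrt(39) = 6.24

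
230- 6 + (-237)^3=-13311829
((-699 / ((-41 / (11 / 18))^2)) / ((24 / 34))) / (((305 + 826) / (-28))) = 3354967 / 615992364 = 0.01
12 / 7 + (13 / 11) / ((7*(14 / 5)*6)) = 11153 / 6468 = 1.72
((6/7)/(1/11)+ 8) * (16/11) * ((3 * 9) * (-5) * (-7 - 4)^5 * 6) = 23149177920/7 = 3307025417.14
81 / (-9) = -9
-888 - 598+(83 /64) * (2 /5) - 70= -248877 /160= -1555.48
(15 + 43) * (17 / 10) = 493 / 5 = 98.60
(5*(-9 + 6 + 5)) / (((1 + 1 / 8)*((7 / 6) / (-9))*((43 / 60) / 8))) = -230400 / 301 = -765.45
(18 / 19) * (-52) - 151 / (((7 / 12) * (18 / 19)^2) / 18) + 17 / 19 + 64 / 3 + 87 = -5131.56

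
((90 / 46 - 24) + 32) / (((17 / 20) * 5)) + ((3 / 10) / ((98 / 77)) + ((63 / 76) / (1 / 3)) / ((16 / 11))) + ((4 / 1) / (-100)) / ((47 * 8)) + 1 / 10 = 17159914481 / 3910625600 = 4.39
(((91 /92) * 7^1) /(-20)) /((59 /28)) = -4459 /27140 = -0.16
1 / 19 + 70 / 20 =3.55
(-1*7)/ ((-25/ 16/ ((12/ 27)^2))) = 1792/ 2025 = 0.88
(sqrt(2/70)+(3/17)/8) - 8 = -1085/136+sqrt(35)/35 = -7.81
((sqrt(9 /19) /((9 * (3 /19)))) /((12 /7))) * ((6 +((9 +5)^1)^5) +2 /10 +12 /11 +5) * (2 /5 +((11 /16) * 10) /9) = 7230088439 * sqrt(19) /178200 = 176853.11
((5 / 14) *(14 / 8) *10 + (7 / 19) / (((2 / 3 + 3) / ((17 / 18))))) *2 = 15913 / 1254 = 12.69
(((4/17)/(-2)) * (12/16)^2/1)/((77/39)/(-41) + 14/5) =-71955/2992136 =-0.02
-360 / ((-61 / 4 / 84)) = 120960 / 61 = 1982.95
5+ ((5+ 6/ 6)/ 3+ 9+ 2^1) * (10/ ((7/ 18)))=2375/ 7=339.29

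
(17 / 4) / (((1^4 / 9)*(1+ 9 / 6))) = 153 / 10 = 15.30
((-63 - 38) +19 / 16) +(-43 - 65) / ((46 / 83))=-108443 / 368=-294.68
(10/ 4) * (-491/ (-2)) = 2455/ 4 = 613.75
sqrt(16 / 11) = 4 * sqrt(11) / 11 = 1.21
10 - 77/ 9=13/ 9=1.44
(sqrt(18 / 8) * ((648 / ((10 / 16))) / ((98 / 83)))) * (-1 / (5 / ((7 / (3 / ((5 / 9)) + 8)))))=-322704 / 2345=-137.61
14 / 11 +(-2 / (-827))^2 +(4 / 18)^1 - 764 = -51628431956 / 67708971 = -762.51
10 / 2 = 5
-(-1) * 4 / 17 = 4 / 17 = 0.24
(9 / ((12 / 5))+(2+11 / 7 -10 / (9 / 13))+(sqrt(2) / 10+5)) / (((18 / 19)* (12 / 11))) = -111815 / 54432+209* sqrt(2) / 2160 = -1.92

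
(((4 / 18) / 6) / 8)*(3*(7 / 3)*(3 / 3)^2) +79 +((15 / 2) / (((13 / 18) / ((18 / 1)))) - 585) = -895877 / 2808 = -319.04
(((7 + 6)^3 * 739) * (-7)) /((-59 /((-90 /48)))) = -170476215 /472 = -361178.42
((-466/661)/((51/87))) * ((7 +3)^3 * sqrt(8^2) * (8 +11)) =-2054128000/11237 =-182800.39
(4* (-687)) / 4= -687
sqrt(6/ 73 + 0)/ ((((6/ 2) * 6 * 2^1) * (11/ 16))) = 4 * sqrt(438)/ 7227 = 0.01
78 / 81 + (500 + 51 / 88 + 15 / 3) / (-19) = -1157785 / 45144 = -25.65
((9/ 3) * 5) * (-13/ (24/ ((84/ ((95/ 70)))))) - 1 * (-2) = -9517/ 19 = -500.89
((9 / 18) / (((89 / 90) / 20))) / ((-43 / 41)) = -36900 / 3827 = -9.64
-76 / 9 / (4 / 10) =-190 / 9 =-21.11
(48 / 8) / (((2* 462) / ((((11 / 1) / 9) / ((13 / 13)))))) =1 / 126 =0.01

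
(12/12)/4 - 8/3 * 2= -61/12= -5.08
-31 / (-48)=31 / 48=0.65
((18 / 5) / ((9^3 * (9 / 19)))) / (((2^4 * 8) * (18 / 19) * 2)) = 361 / 8398080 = 0.00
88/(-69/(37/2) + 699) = 3256/25725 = 0.13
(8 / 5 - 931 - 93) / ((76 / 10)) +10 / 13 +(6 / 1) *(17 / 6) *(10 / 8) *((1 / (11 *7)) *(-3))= -10238689 / 76076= -134.59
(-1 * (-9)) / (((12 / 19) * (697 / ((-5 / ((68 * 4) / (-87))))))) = 24795 / 758336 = 0.03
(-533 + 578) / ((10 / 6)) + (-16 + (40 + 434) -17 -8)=460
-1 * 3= -3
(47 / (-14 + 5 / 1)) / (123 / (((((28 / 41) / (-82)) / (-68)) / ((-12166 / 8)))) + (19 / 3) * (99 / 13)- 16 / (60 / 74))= 0.00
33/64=0.52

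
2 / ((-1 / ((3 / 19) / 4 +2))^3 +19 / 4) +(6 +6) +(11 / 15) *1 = 13625429711 / 1034965815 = 13.17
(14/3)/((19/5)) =70/57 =1.23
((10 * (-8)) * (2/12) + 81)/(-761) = -203/2283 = -0.09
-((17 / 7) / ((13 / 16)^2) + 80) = -98992 / 1183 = -83.68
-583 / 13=-44.85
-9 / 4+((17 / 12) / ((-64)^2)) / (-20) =-2.25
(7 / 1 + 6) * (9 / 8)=117 / 8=14.62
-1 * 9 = -9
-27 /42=-9 /14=-0.64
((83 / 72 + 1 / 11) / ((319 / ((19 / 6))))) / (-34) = -18715 / 51540192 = -0.00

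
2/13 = 0.15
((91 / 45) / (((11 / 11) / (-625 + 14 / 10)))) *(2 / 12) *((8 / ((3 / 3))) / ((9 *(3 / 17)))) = -19294184 / 18225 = -1058.67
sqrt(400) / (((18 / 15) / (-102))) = -1700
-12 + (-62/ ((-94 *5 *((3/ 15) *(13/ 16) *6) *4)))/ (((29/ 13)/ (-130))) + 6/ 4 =-101989/ 8178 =-12.47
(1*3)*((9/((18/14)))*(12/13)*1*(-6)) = -1512/13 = -116.31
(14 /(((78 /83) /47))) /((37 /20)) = 546140 /1443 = 378.48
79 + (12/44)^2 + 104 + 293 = 57605/121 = 476.07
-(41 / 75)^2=-1681 / 5625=-0.30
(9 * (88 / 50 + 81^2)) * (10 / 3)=984414 / 5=196882.80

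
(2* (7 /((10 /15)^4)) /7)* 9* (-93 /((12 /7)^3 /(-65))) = 55982745 /512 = 109341.30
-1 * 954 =-954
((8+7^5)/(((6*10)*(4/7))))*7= 3433.06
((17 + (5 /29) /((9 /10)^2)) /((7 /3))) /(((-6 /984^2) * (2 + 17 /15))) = -10874859680 /28623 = -379934.31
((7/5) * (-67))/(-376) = 469/1880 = 0.25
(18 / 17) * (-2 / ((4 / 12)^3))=-972 / 17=-57.18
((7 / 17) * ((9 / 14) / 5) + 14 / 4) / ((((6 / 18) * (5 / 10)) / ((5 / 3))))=604 / 17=35.53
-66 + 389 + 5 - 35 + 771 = 1064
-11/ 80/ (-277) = 11/ 22160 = 0.00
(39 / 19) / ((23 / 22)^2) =18876 / 10051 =1.88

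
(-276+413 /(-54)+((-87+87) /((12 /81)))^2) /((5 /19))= -291023 /270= -1077.86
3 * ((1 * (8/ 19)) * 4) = 96/ 19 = 5.05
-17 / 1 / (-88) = 17 / 88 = 0.19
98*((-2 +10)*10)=7840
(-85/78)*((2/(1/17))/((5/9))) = -867/13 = -66.69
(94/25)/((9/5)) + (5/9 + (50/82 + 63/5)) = 29251/1845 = 15.85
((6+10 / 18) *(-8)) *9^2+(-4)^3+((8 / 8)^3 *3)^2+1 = -4302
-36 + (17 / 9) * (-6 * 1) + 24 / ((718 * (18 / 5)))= -50968 / 1077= -47.32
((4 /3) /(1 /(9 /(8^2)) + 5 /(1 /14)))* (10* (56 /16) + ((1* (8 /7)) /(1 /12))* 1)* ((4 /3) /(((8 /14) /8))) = 5456 /347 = 15.72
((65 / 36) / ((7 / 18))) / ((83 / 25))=1625 / 1162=1.40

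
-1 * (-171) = 171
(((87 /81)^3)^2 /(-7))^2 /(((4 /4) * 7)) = 0.01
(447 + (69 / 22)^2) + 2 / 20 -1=1103367 / 2420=455.94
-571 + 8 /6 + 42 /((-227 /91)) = -399409 /681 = -586.50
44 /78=22 /39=0.56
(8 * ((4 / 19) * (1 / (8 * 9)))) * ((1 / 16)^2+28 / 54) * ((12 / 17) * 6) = 3611 / 69768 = 0.05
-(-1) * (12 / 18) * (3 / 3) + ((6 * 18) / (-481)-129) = -185509 / 1443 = -128.56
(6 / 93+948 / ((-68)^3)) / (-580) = -149869 / 1413371840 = -0.00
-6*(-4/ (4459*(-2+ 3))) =24/ 4459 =0.01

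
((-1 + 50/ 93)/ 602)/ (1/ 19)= -0.01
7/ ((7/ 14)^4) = 112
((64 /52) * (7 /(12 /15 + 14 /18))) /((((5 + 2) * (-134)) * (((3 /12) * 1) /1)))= -1440 /61841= -0.02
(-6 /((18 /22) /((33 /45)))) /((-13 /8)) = 1936 /585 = 3.31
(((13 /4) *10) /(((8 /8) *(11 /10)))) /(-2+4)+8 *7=1557 /22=70.77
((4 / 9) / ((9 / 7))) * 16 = 448 / 81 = 5.53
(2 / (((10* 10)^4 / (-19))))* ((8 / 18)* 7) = -133 / 112500000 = -0.00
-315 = -315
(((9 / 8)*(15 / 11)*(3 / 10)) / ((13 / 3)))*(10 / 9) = 135 / 1144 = 0.12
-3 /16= -0.19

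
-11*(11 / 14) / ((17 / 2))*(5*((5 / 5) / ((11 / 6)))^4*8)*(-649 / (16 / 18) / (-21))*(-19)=21792240 / 9163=2378.29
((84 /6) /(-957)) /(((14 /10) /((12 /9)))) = -40 /2871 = -0.01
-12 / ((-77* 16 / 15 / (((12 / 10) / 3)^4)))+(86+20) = 1020286 / 9625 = 106.00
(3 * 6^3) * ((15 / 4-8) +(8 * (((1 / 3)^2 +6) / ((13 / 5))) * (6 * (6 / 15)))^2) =222561774 / 169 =1316933.57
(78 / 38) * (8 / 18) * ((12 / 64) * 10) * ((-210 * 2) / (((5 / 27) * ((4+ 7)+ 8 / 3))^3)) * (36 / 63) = -165809592 / 6547495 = -25.32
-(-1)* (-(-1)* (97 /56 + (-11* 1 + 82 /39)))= -15649 /2184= -7.17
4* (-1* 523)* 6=-12552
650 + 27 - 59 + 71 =689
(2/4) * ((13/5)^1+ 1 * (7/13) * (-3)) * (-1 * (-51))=1632/65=25.11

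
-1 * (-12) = 12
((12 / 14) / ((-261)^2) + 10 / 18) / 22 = 88307 / 3496878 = 0.03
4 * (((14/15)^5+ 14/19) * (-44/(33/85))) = -5671174432/8656875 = -655.11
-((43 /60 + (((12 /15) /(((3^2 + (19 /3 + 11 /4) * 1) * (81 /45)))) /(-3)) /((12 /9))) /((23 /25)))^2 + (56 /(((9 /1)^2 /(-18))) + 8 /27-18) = -330847470019 /10761154992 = -30.74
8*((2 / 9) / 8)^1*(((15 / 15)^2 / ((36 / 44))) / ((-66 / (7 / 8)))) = -7 / 1944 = -0.00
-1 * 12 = -12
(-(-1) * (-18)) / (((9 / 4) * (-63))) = 8 / 63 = 0.13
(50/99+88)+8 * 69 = 63410/99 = 640.51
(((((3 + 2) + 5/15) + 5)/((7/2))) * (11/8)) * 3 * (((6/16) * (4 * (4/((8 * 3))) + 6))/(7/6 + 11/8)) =5115/427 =11.98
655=655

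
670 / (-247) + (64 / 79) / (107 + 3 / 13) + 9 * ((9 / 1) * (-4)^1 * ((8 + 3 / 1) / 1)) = -48509188862 / 13600561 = -3566.70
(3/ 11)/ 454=3/ 4994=0.00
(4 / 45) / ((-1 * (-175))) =4 / 7875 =0.00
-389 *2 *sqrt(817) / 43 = -778 *sqrt(817) / 43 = -517.16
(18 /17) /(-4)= -9 /34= -0.26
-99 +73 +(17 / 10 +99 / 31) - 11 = -9953 / 310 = -32.11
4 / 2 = 2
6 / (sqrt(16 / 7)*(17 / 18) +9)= 0.58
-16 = -16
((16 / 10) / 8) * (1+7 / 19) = 0.27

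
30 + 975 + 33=1038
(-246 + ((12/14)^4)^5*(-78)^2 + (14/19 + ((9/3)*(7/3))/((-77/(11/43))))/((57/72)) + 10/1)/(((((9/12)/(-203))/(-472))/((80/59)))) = 4016227920018660951597271040/530835149887641896367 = 7565866.58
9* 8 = 72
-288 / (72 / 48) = -192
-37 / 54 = -0.69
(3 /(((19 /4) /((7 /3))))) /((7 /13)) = 52 /19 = 2.74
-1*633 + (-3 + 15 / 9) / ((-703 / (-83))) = -1335329 / 2109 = -633.16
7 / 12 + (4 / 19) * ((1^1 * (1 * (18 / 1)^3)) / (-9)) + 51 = -19343 / 228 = -84.84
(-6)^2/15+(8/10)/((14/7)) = 14/5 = 2.80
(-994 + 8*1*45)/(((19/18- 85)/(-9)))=-67.97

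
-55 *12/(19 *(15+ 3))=-110/57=-1.93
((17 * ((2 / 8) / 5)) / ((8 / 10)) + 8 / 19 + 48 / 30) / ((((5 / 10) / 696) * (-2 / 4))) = -815538 / 95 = -8584.61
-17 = -17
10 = 10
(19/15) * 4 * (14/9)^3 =208544/10935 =19.07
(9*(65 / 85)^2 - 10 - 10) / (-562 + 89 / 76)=0.03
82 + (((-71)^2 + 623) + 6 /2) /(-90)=571 /30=19.03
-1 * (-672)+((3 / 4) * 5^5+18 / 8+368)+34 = 3420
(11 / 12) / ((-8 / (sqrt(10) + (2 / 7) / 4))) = -11*sqrt(10) / 96 -11 / 1344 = -0.37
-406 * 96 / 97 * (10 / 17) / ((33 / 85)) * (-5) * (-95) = -308560000 / 1067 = -289184.63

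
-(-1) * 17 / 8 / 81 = 17 / 648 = 0.03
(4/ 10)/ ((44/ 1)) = 1/ 110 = 0.01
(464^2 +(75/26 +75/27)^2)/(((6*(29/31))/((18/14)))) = 365505605431/7410312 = 49323.92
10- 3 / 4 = 37 / 4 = 9.25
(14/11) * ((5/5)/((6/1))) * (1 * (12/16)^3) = 0.09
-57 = -57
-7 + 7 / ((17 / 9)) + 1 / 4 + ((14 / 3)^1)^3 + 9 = 197527 / 1836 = 107.59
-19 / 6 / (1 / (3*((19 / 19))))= -19 / 2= -9.50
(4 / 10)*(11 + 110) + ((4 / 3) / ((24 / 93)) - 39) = 437 / 30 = 14.57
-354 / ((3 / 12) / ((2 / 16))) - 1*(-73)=-104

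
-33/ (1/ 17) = -561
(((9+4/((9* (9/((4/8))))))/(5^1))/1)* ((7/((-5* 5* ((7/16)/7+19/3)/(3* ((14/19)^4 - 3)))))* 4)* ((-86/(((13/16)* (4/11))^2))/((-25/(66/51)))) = 1913580010811392/14628124996875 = 130.82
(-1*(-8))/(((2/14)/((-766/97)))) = -42896/97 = -442.23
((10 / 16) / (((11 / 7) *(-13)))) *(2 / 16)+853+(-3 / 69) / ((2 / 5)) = 179529403 / 210496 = 852.89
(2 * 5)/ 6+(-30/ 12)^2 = 95/ 12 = 7.92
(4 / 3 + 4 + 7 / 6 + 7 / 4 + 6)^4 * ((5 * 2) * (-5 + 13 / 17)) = -475020045 / 272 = -1746397.22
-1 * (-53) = 53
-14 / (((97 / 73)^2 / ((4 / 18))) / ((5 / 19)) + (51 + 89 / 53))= -0.17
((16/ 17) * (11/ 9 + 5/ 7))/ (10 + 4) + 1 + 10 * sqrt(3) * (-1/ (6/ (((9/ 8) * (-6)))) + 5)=8473/ 7497 + 245 * sqrt(3)/ 4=107.22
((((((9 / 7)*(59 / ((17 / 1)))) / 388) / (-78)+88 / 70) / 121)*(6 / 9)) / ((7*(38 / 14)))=7544939 / 20699138460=0.00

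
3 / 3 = 1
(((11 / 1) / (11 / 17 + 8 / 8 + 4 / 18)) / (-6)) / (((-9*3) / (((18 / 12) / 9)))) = 17 / 2808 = 0.01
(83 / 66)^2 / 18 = 6889 / 78408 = 0.09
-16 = -16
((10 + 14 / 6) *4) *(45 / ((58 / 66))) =73260 / 29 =2526.21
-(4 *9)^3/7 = -46656/7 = -6665.14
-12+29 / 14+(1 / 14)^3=-27243 / 2744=-9.93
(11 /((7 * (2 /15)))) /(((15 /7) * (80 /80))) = 11 /2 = 5.50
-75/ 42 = -25/ 14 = -1.79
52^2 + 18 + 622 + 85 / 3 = 10117 / 3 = 3372.33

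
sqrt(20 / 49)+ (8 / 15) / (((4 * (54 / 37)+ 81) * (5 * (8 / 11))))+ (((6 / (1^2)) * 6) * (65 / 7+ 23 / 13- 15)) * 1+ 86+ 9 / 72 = -1400814197 / 25061400+ 2 * sqrt(5) / 7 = -55.26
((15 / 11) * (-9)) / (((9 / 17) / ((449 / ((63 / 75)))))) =-954125 / 77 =-12391.23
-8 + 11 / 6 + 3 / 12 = -5.92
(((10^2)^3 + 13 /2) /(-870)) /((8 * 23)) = -666671 /106720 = -6.25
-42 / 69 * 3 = -1.83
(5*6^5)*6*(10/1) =2332800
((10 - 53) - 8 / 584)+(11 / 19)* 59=-12283 / 1387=-8.86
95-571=-476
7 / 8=0.88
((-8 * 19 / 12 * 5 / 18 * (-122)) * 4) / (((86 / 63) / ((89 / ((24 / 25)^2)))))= 2256428125 / 18576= 121470.08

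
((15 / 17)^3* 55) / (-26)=-185625 / 127738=-1.45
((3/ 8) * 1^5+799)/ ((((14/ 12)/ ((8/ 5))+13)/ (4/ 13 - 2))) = -844140/ 8567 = -98.53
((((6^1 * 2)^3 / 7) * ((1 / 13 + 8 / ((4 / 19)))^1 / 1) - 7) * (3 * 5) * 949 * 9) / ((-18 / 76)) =-35565024030 / 7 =-5080717718.57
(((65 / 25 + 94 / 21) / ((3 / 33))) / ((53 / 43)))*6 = 702878 / 1855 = 378.91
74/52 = 37/26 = 1.42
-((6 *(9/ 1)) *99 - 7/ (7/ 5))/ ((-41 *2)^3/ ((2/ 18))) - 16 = -79391651/ 4962312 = -16.00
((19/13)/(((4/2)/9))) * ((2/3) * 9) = 513/13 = 39.46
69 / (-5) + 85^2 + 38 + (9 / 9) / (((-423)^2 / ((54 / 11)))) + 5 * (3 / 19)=50207736043 / 6925215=7249.99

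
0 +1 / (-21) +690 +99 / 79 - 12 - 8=1113530 / 1659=671.21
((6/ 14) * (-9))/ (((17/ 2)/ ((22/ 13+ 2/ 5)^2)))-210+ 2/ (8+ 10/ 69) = -1759689387/ 8310575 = -211.74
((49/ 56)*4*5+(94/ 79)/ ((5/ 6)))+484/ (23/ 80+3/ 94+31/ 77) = 113826597461/ 165139230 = 689.28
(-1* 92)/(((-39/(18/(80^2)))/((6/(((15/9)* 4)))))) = 621/104000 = 0.01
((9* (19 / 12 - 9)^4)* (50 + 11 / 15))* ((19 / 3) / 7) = 1249986.31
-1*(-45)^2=-2025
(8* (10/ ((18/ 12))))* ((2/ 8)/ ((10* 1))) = 4/ 3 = 1.33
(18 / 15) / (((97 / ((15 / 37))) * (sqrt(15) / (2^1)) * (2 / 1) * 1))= 6 * sqrt(15) / 17945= 0.00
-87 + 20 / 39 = -3373 / 39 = -86.49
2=2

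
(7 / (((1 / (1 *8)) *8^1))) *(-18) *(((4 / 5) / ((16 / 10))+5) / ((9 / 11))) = -847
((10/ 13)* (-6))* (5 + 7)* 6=-4320/ 13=-332.31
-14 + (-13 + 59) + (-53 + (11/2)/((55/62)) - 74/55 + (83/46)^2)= -1500113/116380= -12.89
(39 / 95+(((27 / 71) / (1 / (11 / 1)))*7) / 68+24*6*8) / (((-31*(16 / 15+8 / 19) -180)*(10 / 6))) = -4758859053 / 1555678160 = -3.06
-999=-999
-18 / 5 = -3.60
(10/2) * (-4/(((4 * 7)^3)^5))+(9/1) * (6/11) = 68818347295718277906377/14018552226905575129088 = 4.91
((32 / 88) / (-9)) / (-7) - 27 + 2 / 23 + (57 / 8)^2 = 24337811 / 1020096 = 23.86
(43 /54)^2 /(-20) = -1849 /58320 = -0.03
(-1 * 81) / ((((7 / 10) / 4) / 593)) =-274474.29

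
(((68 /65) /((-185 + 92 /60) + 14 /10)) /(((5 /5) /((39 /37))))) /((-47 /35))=21420 /4749209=0.00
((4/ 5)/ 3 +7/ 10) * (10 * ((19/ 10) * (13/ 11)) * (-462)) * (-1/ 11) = 50141/ 55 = 911.65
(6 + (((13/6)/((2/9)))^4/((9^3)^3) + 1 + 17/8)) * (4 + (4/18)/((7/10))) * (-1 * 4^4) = -3039068007440/301327047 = -10085.61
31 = 31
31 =31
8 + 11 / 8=75 / 8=9.38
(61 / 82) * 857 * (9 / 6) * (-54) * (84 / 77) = -25406622 / 451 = -56333.97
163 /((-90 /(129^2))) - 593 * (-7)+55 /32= -4157757 /160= -25985.98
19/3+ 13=58/3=19.33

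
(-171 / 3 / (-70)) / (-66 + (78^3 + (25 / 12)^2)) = 4104 / 2391431315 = 0.00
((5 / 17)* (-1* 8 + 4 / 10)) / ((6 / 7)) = -133 / 51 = -2.61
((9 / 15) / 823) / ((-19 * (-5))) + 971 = 379588178 / 390925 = 971.00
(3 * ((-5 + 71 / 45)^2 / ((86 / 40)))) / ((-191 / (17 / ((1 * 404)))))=-403172 / 111984255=-0.00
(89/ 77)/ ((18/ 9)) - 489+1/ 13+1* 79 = -819509/ 2002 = -409.35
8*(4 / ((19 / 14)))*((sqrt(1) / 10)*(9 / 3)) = 672 / 95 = 7.07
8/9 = 0.89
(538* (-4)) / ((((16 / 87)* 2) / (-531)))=12426993 / 4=3106748.25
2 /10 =1 /5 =0.20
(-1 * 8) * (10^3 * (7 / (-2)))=28000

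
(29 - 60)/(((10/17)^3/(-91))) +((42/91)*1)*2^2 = 180198449/13000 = 13861.42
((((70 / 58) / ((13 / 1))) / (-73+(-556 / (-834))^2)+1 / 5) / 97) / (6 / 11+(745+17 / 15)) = 0.00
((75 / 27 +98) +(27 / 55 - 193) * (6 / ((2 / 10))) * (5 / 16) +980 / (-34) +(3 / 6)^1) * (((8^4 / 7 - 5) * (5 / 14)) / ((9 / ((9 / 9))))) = -29599532530 / 742203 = -39880.64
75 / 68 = 1.10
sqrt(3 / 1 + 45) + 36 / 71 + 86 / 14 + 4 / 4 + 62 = 4 * sqrt(3) + 34616 / 497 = 76.58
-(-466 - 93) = 559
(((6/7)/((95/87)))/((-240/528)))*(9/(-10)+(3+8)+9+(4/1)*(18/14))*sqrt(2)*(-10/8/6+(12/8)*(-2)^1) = 17864319*sqrt(2)/133000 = 189.95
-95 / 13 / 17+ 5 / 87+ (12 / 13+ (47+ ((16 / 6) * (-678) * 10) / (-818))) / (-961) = -3364902473 / 7557153123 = -0.45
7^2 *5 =245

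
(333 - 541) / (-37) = 208 / 37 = 5.62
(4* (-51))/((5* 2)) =-102/5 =-20.40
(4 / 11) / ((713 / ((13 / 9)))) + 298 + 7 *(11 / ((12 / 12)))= 26470177 / 70587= 375.00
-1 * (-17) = 17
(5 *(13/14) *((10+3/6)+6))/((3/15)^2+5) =17875/1176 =15.20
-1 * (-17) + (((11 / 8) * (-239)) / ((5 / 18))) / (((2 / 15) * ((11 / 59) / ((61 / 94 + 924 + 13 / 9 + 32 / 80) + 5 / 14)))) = -290241236473 / 6580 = -44109610.41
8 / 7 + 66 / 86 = 575 / 301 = 1.91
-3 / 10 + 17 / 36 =31 / 180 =0.17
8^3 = 512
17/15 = 1.13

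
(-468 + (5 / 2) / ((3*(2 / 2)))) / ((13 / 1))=-2803 / 78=-35.94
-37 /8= -4.62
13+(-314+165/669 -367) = -148909/223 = -667.75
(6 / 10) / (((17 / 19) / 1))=57 / 85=0.67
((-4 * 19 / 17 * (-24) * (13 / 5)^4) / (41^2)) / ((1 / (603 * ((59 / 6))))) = 308898867888 / 17860625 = 17294.96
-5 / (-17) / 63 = 5 / 1071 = 0.00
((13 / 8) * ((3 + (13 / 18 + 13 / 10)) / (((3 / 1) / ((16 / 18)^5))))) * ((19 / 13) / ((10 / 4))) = 35176448 / 39858075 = 0.88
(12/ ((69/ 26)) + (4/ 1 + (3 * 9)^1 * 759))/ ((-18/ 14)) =-3300745/ 207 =-15945.63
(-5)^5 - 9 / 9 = -3126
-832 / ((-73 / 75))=62400 / 73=854.79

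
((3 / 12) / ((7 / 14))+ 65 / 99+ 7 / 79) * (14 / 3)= 5.81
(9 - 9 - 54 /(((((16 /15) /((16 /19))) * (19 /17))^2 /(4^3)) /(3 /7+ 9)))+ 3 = -16255.69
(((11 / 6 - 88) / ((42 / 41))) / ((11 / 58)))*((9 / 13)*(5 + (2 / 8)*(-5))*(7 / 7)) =-1151.44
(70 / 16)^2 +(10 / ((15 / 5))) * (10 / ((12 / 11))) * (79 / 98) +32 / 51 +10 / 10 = 21783089 / 479808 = 45.40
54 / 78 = 9 / 13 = 0.69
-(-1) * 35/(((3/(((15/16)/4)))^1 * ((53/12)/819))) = 429975/848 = 507.05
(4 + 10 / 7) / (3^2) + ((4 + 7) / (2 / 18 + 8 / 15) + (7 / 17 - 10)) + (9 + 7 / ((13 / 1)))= 7115330 / 403767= 17.62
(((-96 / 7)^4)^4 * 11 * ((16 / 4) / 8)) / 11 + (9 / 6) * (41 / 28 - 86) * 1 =782962735676549536.34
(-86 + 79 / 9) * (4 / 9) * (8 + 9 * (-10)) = 227960 / 81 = 2814.32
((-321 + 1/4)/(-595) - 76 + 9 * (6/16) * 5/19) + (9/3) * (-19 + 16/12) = -11537681/90440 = -127.57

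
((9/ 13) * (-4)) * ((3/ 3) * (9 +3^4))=-3240/ 13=-249.23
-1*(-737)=737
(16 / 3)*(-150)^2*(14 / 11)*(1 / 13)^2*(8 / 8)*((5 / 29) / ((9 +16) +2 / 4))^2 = 56000000 / 1355484273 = 0.04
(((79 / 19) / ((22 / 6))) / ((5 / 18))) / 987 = 1422 / 343805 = 0.00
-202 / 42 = -101 / 21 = -4.81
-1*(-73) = 73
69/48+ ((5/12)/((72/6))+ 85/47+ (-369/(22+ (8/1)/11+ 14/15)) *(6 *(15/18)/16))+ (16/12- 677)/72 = -870122429/79266816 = -10.98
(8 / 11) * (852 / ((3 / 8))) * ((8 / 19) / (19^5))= 145408 / 517504691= 0.00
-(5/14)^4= -0.02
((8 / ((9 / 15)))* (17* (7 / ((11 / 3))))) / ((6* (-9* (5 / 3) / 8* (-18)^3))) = 476 / 72171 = 0.01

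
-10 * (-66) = 660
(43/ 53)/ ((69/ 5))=215/ 3657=0.06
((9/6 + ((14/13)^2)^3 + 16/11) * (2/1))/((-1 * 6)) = -159797459/106189798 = -1.50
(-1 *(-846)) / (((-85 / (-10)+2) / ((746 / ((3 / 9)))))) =1262232 / 7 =180318.86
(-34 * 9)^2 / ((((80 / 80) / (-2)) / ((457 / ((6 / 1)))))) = -14263884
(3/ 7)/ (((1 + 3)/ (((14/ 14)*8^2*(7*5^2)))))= 1200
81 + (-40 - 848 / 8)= -65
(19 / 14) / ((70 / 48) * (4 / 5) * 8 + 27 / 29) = 87 / 658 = 0.13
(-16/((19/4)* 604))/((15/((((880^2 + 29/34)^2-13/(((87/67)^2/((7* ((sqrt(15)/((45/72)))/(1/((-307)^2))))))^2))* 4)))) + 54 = 133914847519667546795531278/1187532243132525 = 112767336040.01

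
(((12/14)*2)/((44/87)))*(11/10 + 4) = 13311/770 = 17.29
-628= -628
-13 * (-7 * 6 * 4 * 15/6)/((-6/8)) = -7280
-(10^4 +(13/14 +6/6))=-140027/14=-10001.93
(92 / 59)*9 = 828 / 59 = 14.03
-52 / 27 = -1.93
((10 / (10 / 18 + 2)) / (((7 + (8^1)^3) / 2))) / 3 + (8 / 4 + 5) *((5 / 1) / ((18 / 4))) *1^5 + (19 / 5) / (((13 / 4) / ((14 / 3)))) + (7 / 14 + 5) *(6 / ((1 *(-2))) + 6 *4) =599336401 / 4655430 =128.74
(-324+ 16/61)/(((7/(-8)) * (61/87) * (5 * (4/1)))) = 3436152/130235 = 26.38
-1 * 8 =-8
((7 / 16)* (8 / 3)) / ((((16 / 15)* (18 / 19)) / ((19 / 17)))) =12635 / 9792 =1.29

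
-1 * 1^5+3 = 2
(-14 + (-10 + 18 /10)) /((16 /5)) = -6.94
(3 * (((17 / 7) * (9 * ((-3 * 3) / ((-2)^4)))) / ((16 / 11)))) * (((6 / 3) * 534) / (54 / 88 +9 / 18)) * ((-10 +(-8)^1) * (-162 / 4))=-97292498193 / 5488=-17728224.89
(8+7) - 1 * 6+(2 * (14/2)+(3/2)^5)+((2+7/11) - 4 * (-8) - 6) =20849/352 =59.23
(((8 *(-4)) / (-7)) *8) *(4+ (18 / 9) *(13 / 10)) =8448 / 35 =241.37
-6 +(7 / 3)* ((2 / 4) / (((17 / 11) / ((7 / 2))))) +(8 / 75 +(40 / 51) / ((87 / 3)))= -476849 / 147900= -3.22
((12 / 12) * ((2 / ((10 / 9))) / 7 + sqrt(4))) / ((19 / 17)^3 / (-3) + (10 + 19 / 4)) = 0.16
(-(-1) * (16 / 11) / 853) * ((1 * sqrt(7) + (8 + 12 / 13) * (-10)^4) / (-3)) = -18560000 / 365937 - 16 * sqrt(7) / 28149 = -50.72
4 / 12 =1 / 3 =0.33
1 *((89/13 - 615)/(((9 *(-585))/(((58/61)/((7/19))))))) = 8712412/29226015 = 0.30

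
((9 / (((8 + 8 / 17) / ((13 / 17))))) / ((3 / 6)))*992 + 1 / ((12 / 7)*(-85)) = 1644233 / 1020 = 1611.99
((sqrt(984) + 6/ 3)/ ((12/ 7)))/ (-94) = -7*sqrt(246)/ 564 - 7/ 564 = -0.21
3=3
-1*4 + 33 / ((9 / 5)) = 43 / 3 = 14.33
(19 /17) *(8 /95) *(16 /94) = 64 /3995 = 0.02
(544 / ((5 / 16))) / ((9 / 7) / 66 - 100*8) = -1340416 / 615985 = -2.18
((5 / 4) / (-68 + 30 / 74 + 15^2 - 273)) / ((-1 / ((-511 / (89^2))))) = -0.00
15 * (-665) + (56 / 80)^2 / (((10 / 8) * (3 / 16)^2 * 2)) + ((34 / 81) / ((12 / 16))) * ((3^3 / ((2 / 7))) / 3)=-33587309 / 3375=-9951.80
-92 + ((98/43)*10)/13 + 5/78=-302473/3354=-90.18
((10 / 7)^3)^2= 1000000 / 117649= 8.50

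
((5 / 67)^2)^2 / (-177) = -625 / 3566748417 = -0.00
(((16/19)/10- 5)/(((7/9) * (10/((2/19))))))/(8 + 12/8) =-8406/1200325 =-0.01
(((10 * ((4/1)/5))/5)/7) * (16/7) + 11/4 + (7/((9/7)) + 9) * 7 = 920663/8820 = 104.38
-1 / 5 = -0.20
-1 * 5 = -5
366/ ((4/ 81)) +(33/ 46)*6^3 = 348057/ 46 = 7566.46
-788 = -788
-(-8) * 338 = 2704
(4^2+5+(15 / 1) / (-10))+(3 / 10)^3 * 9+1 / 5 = 19943 / 1000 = 19.94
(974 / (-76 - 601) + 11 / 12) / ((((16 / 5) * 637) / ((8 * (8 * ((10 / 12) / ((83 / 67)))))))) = -0.01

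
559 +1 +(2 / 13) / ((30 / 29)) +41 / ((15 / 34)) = 127351 / 195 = 653.08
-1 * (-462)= 462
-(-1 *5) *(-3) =-15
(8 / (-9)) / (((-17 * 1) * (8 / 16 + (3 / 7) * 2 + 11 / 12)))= 224 / 9741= 0.02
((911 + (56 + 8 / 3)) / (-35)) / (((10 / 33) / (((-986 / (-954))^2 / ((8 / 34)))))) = -132214524167 / 318540600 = -415.06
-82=-82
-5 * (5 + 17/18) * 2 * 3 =-535/3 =-178.33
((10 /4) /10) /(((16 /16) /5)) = 1.25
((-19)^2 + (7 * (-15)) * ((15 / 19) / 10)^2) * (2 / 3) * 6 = 520339 / 361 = 1441.38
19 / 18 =1.06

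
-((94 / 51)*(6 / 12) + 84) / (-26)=4331 / 1326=3.27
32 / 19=1.68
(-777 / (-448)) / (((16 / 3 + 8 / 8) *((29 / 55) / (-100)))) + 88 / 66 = -1338361 / 26448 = -50.60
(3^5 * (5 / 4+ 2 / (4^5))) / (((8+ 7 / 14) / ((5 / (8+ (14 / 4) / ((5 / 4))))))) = 144225 / 8704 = 16.57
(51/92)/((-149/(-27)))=1377/13708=0.10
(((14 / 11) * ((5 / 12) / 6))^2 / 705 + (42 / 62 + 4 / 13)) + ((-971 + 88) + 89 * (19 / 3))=-2836723090081 / 8910755568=-318.35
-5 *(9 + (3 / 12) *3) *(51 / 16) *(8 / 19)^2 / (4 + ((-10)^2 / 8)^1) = -6630 / 3971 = -1.67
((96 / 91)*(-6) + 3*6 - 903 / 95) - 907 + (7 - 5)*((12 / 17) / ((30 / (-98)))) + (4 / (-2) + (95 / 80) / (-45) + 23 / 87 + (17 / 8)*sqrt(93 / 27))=-559232336647 / 613725840 + 17*sqrt(31) / 24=-907.26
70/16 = 35/8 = 4.38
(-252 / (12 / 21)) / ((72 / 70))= -1715 / 4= -428.75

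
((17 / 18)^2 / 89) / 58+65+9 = 74.00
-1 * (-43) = 43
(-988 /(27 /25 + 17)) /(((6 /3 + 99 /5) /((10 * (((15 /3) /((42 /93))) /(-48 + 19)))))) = 9.57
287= 287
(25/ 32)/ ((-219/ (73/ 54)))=-25/ 5184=-0.00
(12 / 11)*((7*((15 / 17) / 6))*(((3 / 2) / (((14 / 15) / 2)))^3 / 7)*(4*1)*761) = 1040191875 / 64141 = 16217.27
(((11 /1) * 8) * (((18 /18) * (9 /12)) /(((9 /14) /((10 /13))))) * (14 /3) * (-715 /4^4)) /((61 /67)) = -1130.59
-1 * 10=-10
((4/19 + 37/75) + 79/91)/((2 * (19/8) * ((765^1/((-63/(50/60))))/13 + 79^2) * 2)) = 815392/30749628025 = 0.00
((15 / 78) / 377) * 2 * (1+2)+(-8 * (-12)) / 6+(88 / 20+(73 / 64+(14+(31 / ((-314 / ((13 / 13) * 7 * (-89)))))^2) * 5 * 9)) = 170888.05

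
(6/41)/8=3/164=0.02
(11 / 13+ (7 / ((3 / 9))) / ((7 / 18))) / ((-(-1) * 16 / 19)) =13547 / 208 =65.13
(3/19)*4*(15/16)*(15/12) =225/304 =0.74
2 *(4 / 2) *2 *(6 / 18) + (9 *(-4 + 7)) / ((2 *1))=97 / 6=16.17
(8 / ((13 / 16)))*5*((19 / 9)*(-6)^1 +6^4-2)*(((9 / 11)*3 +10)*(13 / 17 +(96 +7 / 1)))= 198180648960 / 2431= 81522274.36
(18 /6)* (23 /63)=1.10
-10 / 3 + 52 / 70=-272 / 105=-2.59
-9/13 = -0.69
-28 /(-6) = 14 /3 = 4.67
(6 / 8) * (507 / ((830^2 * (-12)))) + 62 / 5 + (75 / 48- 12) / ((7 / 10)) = -193722229 / 77156800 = -2.51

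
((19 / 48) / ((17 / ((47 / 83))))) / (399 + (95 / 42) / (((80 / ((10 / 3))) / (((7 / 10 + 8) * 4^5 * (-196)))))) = -47 / 585192496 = -0.00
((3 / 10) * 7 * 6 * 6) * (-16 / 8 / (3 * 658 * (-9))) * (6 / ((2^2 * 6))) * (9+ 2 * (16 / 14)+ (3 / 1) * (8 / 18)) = 53 / 1974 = 0.03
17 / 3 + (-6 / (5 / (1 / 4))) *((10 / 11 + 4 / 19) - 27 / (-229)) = 7603309 / 1435830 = 5.30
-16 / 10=-8 / 5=-1.60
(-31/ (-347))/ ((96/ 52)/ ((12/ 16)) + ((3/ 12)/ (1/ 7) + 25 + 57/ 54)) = 14508/ 4915255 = 0.00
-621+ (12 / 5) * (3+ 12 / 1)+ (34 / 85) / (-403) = -1178777 / 2015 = -585.00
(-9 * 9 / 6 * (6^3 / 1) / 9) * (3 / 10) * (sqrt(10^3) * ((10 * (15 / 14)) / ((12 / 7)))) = -6075 * sqrt(10) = -19210.84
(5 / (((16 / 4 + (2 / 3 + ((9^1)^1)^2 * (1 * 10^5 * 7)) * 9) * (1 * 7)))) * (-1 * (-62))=31 / 357210007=0.00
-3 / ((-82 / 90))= 135 / 41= 3.29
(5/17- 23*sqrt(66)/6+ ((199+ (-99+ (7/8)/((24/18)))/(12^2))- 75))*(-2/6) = -3227735/78336+ 23*sqrt(66)/18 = -30.82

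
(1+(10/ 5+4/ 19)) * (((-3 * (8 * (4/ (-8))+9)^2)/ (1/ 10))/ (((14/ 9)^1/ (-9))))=1852875/ 133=13931.39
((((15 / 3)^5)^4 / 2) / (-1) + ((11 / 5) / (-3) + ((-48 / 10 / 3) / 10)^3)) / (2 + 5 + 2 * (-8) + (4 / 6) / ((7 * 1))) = 31292438507080562063 / 5843750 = 5354855787307.90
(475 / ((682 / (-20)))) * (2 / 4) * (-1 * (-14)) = -33250 / 341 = -97.51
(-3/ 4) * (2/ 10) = -3/ 20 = -0.15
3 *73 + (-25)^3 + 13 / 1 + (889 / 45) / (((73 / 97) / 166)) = -36251327 / 3285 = -11035.41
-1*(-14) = 14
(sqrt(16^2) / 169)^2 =256 / 28561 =0.01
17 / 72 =0.24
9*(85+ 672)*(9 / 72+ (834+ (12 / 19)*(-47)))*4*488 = 203266536300 / 19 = 10698238752.63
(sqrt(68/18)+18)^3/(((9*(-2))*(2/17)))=-8551/3 - 74647*sqrt(34)/486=-3745.94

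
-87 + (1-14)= -100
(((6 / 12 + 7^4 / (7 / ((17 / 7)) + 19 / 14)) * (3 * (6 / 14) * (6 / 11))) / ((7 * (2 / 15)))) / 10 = 92654685 / 2175404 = 42.59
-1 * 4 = -4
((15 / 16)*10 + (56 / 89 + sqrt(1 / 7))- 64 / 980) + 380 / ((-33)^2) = sqrt(7) / 7 + 1954333327 / 189965160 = 10.67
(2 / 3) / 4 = 0.17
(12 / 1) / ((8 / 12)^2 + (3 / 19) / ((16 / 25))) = 32832 / 1891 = 17.36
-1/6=-0.17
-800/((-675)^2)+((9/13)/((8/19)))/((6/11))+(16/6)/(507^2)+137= 140.01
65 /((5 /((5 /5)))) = 13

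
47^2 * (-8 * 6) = -106032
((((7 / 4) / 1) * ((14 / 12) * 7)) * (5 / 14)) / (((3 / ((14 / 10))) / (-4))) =-343 / 36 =-9.53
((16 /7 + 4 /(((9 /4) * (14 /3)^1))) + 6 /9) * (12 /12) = 10 /3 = 3.33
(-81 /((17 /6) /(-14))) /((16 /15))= 25515 /68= 375.22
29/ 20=1.45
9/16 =0.56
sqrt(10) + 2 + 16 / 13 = sqrt(10) + 42 / 13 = 6.39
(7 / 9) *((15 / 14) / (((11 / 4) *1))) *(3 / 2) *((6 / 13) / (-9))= -10 / 429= -0.02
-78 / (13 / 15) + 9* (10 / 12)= -82.50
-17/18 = -0.94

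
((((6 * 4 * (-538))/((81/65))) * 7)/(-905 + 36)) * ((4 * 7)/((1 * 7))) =7833280/23463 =333.86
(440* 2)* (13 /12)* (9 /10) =858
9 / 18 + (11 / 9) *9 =11.50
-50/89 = -0.56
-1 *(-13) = 13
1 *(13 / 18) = 13 / 18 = 0.72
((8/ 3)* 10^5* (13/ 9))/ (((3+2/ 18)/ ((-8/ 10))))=-2080000/ 21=-99047.62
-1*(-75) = 75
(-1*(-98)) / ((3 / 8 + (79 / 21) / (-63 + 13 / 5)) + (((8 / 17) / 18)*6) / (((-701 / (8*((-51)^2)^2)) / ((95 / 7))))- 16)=-1742730864 / 2923100488375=-0.00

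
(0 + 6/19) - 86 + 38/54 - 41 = -64628/513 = -125.98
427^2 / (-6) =-182329 / 6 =-30388.17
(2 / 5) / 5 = 2 / 25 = 0.08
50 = 50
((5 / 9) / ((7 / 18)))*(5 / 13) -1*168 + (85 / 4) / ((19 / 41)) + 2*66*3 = 1897783 / 6916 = 274.40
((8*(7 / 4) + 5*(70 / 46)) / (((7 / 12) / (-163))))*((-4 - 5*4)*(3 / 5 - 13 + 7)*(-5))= 89991648 / 23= 3912680.35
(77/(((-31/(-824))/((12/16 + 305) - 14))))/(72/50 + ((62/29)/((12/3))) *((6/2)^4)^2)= 8946961100/52564251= 170.21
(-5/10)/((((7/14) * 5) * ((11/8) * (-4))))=2/55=0.04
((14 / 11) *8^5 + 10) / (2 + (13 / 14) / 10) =64240680 / 3223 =19931.95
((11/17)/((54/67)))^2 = 543169/842724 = 0.64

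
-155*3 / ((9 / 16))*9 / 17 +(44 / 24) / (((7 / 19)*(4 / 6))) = -204767 / 476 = -430.18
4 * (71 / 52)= 5.46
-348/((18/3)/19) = -1102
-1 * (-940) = 940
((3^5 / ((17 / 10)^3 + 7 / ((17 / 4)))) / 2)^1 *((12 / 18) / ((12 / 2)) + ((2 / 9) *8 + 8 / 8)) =5967000 / 111521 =53.51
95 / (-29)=-95 / 29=-3.28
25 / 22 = 1.14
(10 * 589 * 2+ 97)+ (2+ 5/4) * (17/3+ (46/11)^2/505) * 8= 2204405713/183315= 12025.23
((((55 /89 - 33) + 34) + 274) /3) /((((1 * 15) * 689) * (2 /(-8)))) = -19624 /551889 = -0.04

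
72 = 72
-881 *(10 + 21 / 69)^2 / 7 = -49484889 / 3703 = -13363.46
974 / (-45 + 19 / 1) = -487 / 13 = -37.46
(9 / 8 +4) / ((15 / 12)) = 41 / 10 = 4.10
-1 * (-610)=610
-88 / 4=-22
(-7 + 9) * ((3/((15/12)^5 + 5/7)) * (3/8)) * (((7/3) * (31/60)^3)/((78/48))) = 46712288/394801875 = 0.12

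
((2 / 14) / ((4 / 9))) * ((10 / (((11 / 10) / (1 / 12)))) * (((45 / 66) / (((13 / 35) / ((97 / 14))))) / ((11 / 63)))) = 4910625 / 276848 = 17.74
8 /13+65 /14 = 957 /182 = 5.26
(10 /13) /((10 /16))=1.23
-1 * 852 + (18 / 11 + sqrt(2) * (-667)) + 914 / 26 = -667 * sqrt(2) - 116575 / 143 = -1758.49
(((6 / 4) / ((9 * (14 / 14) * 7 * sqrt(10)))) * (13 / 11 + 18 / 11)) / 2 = 31 * sqrt(10) / 9240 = 0.01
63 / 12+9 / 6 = 27 / 4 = 6.75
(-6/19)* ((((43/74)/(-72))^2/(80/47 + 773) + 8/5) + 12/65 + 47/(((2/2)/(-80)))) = 252496906495378121/212753516077440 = 1186.80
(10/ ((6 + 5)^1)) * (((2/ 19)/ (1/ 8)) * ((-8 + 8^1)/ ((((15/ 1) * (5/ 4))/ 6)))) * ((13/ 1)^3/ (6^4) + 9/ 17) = 0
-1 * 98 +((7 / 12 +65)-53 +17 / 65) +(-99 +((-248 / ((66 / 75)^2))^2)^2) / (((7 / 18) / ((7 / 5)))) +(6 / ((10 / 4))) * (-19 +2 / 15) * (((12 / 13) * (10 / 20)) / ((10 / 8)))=158279231971134693005579 / 4179998179500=37865861460.75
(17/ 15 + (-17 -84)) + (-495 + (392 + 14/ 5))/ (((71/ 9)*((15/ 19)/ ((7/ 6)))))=-1263479/ 10650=-118.64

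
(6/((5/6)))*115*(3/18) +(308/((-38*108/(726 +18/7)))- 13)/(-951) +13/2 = 47020615/325242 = 144.57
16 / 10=8 / 5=1.60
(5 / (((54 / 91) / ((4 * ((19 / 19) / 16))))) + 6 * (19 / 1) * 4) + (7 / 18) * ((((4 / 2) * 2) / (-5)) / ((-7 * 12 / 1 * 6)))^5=116907843293325001 / 255197968200000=458.11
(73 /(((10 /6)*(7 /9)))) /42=657 /490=1.34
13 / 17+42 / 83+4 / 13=28953 / 18343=1.58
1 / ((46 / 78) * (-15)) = -13 / 115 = -0.11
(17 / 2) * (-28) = -238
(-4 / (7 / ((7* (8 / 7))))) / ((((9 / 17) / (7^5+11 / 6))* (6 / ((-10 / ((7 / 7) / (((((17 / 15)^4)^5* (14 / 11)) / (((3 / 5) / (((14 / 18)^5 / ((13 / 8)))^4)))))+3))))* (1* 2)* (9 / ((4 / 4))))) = 182190994121583126559274992680770471911593780216135680 / 596216449525192235295768283600316865496621777775253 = 305.58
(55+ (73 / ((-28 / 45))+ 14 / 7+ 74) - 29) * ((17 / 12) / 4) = -5.43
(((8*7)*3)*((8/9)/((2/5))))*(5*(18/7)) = 4800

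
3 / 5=0.60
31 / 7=4.43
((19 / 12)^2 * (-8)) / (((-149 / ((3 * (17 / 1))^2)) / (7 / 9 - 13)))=-5738095 / 1341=-4278.97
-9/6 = -3/2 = -1.50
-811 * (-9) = 7299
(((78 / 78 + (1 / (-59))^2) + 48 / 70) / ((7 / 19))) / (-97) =-3902866 / 82725965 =-0.05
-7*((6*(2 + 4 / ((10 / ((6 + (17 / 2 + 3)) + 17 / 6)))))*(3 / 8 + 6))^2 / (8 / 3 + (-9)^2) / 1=-78872724 / 6275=-12569.36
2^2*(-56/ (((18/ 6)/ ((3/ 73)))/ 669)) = -149856/ 73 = -2052.82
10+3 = 13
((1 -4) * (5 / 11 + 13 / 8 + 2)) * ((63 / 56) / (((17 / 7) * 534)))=-22617 / 2130304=-0.01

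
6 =6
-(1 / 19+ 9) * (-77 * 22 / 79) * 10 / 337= 2913680 / 505837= 5.76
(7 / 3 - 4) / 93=-5 / 279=-0.02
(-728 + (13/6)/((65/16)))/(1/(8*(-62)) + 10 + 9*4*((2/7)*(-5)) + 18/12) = 37886464/2079585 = 18.22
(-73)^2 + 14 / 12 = 31981 / 6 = 5330.17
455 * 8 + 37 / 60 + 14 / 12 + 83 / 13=2845571 / 780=3648.17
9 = 9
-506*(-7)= 3542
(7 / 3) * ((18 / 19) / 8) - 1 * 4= -283 / 76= -3.72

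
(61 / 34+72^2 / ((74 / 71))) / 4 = 6259345 / 5032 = 1243.91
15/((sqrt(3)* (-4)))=-5* sqrt(3)/4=-2.17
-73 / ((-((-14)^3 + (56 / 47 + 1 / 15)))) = -51465 / 1933633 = -0.03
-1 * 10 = -10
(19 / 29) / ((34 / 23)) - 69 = -67597 / 986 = -68.56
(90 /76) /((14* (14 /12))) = 135 /1862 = 0.07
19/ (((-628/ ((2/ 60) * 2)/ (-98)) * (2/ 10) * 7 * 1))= 0.14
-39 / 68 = -0.57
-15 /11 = -1.36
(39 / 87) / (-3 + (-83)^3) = -13 / 16581910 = -0.00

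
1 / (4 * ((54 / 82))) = 41 / 108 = 0.38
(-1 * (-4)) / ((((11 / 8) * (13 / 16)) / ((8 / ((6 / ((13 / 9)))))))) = 2048 / 297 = 6.90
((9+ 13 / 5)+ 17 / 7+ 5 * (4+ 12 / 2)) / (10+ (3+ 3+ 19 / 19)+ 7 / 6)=13446 / 3815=3.52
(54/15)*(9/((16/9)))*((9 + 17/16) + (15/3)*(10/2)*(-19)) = -8473.49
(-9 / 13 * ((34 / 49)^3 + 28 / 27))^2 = 0.90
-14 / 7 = -2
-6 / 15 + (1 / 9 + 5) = 212 / 45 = 4.71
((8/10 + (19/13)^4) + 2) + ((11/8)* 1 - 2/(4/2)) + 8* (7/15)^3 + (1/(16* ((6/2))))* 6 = 1672605793/192786750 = 8.68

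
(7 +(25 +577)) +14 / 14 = 610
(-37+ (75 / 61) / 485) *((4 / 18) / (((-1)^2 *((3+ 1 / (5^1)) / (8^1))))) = -1094570 / 53253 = -20.55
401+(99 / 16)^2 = 439.29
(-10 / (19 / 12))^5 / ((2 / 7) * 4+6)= -3483648000 / 2476099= -1406.91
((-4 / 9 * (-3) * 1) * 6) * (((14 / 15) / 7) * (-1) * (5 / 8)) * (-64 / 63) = 128 / 189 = 0.68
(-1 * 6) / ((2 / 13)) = -39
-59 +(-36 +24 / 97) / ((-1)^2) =-94.75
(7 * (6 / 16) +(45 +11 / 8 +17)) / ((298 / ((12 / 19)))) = 396 / 2831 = 0.14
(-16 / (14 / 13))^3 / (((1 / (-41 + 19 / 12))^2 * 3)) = -15729043616 / 9261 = -1698417.41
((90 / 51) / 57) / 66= 5 / 10659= 0.00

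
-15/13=-1.15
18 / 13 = 1.38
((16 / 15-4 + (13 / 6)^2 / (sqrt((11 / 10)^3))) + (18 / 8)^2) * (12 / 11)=511 / 220 + 1690 * sqrt(110) / 3993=6.76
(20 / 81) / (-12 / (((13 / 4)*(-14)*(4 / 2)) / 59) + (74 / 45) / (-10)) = 45500 / 1403397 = 0.03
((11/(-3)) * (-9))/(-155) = -33/155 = -0.21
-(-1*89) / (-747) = -89 / 747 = -0.12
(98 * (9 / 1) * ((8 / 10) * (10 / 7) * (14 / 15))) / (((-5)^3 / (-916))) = 4308864 / 625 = 6894.18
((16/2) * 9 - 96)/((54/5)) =-20/9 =-2.22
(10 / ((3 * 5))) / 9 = 2 / 27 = 0.07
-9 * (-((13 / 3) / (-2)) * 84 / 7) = -234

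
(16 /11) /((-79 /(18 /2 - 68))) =944 /869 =1.09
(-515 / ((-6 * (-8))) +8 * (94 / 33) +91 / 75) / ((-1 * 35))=-58397 / 154000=-0.38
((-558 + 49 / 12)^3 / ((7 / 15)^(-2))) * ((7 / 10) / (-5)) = 100732858093889 / 19440000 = 5181731.38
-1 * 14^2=-196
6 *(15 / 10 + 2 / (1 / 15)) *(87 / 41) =16443 / 41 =401.05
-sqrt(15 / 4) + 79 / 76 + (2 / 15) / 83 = 98507 / 94620 -sqrt(15) / 2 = -0.90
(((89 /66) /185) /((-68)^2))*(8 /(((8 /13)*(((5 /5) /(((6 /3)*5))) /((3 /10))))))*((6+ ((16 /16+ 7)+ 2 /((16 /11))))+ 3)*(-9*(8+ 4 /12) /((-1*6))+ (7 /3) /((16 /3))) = 35206353 /2408919040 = 0.01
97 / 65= 1.49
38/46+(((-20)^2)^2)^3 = 94208000000000019/23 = 4096000000000000.83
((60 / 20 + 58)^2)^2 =13845841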